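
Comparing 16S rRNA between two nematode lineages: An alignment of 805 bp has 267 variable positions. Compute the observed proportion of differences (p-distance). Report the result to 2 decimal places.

0.33

p = 267/805 = 0.331677… ≈ 0.33 (to 2 d.p.).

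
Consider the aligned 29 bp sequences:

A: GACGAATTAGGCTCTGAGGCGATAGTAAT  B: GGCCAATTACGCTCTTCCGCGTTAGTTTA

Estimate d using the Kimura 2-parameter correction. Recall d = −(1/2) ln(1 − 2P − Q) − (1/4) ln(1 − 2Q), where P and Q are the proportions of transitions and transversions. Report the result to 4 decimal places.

0.4808

Of 29 sites, 1 differences are transitions and 9 are transversions, so P = 1/29 ≈ 0.034483 and Q = 9/29 ≈ 0.310345.
Under the Kimura two-parameter model, d = −½ ln(1 − 2P − Q) − ¼ ln(1 − 2Q).
1 − 2P − Q = 0.620689, giving −½ ln(0.620689) = 0.238463.
1 − 2Q = 0.37931, giving −¼ ln(0.37931) = 0.242350.
d = 0.238463 + 0.242350 = 0.480813.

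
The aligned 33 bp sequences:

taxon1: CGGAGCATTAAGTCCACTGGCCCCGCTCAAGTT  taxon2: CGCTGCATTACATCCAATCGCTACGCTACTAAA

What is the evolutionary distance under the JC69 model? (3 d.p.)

The sequences differ at 14 of 33 sites, so p = 14/33 ≈ 0.424242.
d = −(3/4) ln(1 − 4p/3) = −0.75 ln(1 − 0.565656) = −0.75 ln(0.434344)
  = −0.75 × (-0.833918) = 0.625439 substitutions/site.

0.625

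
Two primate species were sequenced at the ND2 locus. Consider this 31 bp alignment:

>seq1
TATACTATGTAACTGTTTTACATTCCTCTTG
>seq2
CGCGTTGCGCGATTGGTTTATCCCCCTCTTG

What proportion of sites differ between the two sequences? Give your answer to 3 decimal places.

The sequences differ at 15 of 31 positions.
p = 15/31 = 0.483870… ≈ 0.484 (to 3 d.p.).

0.484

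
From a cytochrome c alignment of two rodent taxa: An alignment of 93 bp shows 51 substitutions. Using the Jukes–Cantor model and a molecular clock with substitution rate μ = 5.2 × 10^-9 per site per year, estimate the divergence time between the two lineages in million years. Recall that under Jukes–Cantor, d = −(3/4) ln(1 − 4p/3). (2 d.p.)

94.74

p = 51/93 ≈ 0.548387.
d = −(3/4) ln(1 − 4p/3) = −0.75 ln(1 − 0.731183) = −0.75 ln(0.268817)
  = −0.75 × (-1.313724) = 0.985293 substitutions/site.
Under a molecular clock d = 2μt, so t = d/(2μ) = 0.985293 / (2 × 5.2 × 10^-9) = 94.74 million years.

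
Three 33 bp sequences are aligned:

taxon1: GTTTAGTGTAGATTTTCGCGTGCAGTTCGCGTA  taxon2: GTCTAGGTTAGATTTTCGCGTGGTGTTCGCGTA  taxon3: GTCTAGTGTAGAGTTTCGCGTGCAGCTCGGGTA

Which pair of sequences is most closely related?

taxon1 and taxon3

taxon1–taxon2: 5/33 differ, p = 0.152, d = 0.169.
taxon1–taxon3: 4/33 differ, p = 0.121, d = 0.132.
taxon2–taxon3: 7/33 differ, p = 0.212, d = 0.249.
The smallest distance is between taxon1 and taxon3.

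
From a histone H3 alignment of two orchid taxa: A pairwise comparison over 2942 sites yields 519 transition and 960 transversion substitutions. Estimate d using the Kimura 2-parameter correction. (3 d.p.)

0.833

P = 519/2942 ≈ 0.176411 and Q = 960/2942 ≈ 0.326309.
Under the Kimura two-parameter model, d = −½ ln(1 − 2P − Q) − ¼ ln(1 − 2Q).
1 − 2P − Q = 0.320869, giving −½ ln(0.320869) = 0.568361.
1 − 2Q = 0.347382, giving −¼ ln(0.347382) = 0.264333.
d = 0.568361 + 0.264333 = 0.832694.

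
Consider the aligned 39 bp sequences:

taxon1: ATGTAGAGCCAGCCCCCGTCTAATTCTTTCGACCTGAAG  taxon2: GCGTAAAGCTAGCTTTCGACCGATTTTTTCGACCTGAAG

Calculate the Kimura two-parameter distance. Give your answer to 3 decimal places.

0.400

Of 39 sites, 10 differences are transitions and 1 are transversions, so P = 10/39 ≈ 0.25641 and Q = 1/39 ≈ 0.025641.
Under the Kimura two-parameter model, d = −½ ln(1 − 2P − Q) − ¼ ln(1 − 2Q).
1 − 2P − Q = 0.461539, giving −½ ln(0.461539) = 0.386594.
1 − 2Q = 0.948718, giving −¼ ln(0.948718) = 0.013161.
d = 0.386594 + 0.013161 = 0.399755.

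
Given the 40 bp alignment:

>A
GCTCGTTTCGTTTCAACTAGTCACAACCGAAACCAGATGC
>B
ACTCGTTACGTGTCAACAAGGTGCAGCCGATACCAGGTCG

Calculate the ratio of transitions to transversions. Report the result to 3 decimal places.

Transitions are A↔G and C↔T; transversions are all other mismatches.
Transitions: 5. Transversions: 7.
R = 5/7 = 0.714285… ≈ 0.714 (to 3 d.p.).

0.714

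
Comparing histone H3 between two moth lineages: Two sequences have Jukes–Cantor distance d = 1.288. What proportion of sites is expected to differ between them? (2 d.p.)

p = (3/4)(1 − e^(−4d/3)) = 0.75 × (1 − e^(-1.717333)) = 0.75 × (1 − 0.179544) = 0.615342.

0.62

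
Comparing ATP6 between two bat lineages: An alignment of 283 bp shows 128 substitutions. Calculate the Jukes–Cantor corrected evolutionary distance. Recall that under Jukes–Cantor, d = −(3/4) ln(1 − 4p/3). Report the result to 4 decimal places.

p = 128/283 ≈ 0.452297.
d = −(3/4) ln(1 − 4p/3) = −0.75 ln(1 − 0.603063) = −0.75 ln(0.396937)
  = −0.75 × (-0.923978) = 0.692984 substitutions/site.

0.6930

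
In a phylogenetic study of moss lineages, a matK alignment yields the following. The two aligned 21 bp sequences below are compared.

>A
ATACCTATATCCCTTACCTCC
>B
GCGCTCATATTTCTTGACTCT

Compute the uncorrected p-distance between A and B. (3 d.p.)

0.476

The sequences differ at 10 of 21 positions (sites 1, 2, 3, 5, 6, 11, 12, 16, 17, 21).
p = 10/21 = 0.476190… ≈ 0.476 (to 3 d.p.).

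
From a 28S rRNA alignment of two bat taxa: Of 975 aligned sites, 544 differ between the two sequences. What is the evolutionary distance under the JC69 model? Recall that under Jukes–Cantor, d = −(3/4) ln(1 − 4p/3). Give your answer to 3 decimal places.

p = 544/975 ≈ 0.557949.
d = −(3/4) ln(1 − 4p/3) = −0.75 ln(1 − 0.743932) = −0.75 ln(0.256068)
  = −0.75 × (-1.362312) = 1.021734 substitutions/site.

1.022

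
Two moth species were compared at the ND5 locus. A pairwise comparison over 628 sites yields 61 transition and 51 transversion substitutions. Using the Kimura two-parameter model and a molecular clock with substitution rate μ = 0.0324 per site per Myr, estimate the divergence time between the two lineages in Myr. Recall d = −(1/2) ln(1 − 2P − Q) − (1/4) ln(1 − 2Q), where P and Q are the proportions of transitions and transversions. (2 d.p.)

3.17

P = 61/628 ≈ 0.097134 and Q = 51/628 ≈ 0.08121.
Under the Kimura two-parameter model, d = −½ ln(1 − 2P − Q) − ¼ ln(1 − 2Q).
1 − 2P − Q = 0.724522, giving −½ ln(0.724522) = 0.161122.
1 − 2Q = 0.83758, giving −¼ ln(0.83758) = 0.044310.
d = 0.161122 + 0.044310 = 0.205432.
Under a molecular clock d = 2μt, so t = d/(2μ) = 0.205432 / (2 × 0.0324) = 3.17 Myr.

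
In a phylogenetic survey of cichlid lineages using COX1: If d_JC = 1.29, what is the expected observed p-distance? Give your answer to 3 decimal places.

0.616

p = (3/4)(1 − e^(−4d/3)) = 0.75 × (1 − e^(-1.72)) = 0.75 × (1 − 0.179066) = 0.615701.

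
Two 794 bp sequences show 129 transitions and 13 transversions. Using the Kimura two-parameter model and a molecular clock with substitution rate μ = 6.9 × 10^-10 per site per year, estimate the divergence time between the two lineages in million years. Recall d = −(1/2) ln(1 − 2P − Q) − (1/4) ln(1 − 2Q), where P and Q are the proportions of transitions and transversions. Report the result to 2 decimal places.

P = 129/794 ≈ 0.162469 and Q = 13/794 ≈ 0.016373.
Under the Kimura two-parameter model, d = −½ ln(1 − 2P − Q) − ¼ ln(1 − 2Q).
1 − 2P − Q = 0.658689, giving −½ ln(0.658689) = 0.208752.
1 − 2Q = 0.967254, giving −¼ ln(0.967254) = 0.008324.
d = 0.208752 + 0.008324 = 0.217076.
Under a molecular clock d = 2μt, so t = d/(2μ) = 0.217076 / (2 × 6.9 × 10^-10) = 157.30 million years.

157.30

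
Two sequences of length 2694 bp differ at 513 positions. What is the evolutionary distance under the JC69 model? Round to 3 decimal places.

0.220

p = 513/2694 ≈ 0.190423.
d = −(3/4) ln(1 − 4p/3) = −0.75 ln(1 − 0.253897) = −0.75 ln(0.746103)
  = −0.75 × (-0.292892) = 0.219669 substitutions/site.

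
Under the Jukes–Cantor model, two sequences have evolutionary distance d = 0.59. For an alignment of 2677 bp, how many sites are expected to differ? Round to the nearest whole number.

Invert JC69: p = (3/4)(1 − e^(−4d/3)) = 0.75 × (1 − e^(-0.786667)) = 0.75 × (1 − 0.455360) = 0.408480.
Expected differing sites = pL ≈ 0.408480 × 2677 = 1093.50096 ≈ 1094.

1094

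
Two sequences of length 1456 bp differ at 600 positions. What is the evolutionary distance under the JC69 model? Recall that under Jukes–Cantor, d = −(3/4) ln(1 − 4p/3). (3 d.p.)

0.598

p = 600/1456 ≈ 0.412088.
d = −(3/4) ln(1 − 4p/3) = −0.75 ln(1 − 0.549451) = −0.75 ln(0.450549)
  = −0.75 × (-0.797288) = 0.597966 substitutions/site.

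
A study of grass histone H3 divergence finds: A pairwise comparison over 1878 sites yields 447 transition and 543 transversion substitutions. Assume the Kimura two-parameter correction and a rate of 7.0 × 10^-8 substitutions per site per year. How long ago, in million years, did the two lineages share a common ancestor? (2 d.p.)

P = 447/1878 ≈ 0.238019 and Q = 543/1878 ≈ 0.289137.
Under the Kimura two-parameter model, d = −½ ln(1 − 2P − Q) − ¼ ln(1 − 2Q).
1 − 2P − Q = 0.234825, giving −½ ln(0.234825) = 0.724457.
1 − 2Q = 0.421726, giving −¼ ln(0.421726) = 0.215850.
d = 0.724457 + 0.215850 = 0.940307.
Under a molecular clock d = 2μt, so t = d/(2μ) = 0.940307 / (2 × 7.0 × 10^-8) = 6.72 million years.

6.72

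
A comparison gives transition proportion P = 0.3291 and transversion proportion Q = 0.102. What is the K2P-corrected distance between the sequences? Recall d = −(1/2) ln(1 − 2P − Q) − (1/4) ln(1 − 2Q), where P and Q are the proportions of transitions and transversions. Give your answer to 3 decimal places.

Under the Kimura two-parameter model, d = −½ ln(1 − 2P − Q) − ¼ ln(1 − 2Q).
1 − 2P − Q = 0.2398, giving −½ ln(0.2398) = 0.713975.
1 − 2Q = 0.796, giving −¼ ln(0.796) = 0.057039.
d = 0.713975 + 0.057039 = 0.771014.

0.771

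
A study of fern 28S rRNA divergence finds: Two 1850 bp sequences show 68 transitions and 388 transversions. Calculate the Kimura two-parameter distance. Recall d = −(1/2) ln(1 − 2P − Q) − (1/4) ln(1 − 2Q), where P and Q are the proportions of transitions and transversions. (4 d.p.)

0.3025

P = 68/1850 ≈ 0.036757 and Q = 388/1850 ≈ 0.20973.
Under the Kimura two-parameter model, d = −½ ln(1 − 2P − Q) − ¼ ln(1 − 2Q).
1 − 2P − Q = 0.716756, giving −½ ln(0.716756) = 0.166510.
1 − 2Q = 0.58054, giving −¼ ln(0.58054) = 0.135949.
d = 0.166510 + 0.135949 = 0.302459.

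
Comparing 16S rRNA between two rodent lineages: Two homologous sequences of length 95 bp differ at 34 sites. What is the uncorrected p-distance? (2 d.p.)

p = 34/95 = 0.357894… ≈ 0.36 (to 2 d.p.).

0.36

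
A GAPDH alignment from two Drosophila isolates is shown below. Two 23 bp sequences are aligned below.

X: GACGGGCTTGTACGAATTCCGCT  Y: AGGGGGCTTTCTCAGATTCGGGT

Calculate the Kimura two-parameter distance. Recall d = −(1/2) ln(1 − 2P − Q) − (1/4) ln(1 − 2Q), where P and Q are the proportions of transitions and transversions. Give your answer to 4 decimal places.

0.6707

Of 23 sites, 5 differences are transitions and 5 are transversions, so P = 5/23 ≈ 0.217391 and Q = 5/23 ≈ 0.217391.
Under the Kimura two-parameter model, d = −½ ln(1 − 2P − Q) − ¼ ln(1 − 2Q).
1 − 2P − Q = 0.347827, giving −½ ln(0.347827) = 0.528025.
1 − 2Q = 0.565218, giving −¼ ln(0.565218) = 0.142636.
d = 0.528025 + 0.142636 = 0.670661.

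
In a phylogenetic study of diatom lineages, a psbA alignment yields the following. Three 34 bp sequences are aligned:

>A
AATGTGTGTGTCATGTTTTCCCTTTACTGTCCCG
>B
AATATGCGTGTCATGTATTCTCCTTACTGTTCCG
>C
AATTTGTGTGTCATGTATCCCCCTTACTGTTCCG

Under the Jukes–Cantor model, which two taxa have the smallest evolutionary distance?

B and C

A–B: 6/34 differ, p = 0.176, d = 0.201.
A–C: 5/34 differ, p = 0.147, d = 0.164.
B–C: 4/34 differ, p = 0.118, d = 0.128.
The smallest distance is between B and C.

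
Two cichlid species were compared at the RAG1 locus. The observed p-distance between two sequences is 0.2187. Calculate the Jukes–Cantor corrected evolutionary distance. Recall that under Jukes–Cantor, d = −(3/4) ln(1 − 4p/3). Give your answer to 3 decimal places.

0.259

d = −(3/4) ln(1 − 4p/3) = −0.75 ln(1 − 0.2916) = −0.75 ln(0.7084)
  = −0.75 × (-0.344746) = 0.258560 substitutions/site.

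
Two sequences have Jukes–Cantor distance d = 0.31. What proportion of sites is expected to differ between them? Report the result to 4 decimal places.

p = (3/4)(1 − e^(−4d/3)) = 0.75 × (1 − e^(-0.413333)) = 0.75 × (1 − 0.661442) = 0.253919.

0.2539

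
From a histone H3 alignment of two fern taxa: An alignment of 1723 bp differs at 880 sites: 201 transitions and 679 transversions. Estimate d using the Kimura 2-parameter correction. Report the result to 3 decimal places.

0.882

P = 201/1723 ≈ 0.116657 and Q = 679/1723 ≈ 0.39408.
Under the Kimura two-parameter model, d = −½ ln(1 − 2P − Q) − ¼ ln(1 − 2Q).
1 − 2P − Q = 0.372606, giving −½ ln(0.372606) = 0.493617.
1 − 2Q = 0.21184, giving −¼ ln(0.21184) = 0.387981.
d = 0.493617 + 0.387981 = 0.881598.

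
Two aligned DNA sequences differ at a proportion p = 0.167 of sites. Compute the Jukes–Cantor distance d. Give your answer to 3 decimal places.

d = −(3/4) ln(1 − 4p/3) = −0.75 ln(1 − 0.222667) = −0.75 ln(0.777333)
  = −0.75 × (-0.251886) = 0.188915 substitutions/site.

0.189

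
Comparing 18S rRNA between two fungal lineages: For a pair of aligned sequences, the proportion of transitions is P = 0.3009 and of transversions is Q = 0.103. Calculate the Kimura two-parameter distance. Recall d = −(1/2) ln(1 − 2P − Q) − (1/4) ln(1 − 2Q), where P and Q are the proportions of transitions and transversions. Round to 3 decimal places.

Under the Kimura two-parameter model, d = −½ ln(1 − 2P − Q) − ¼ ln(1 − 2Q).
1 − 2P − Q = 0.2952, giving −½ ln(0.2952) = 0.610051.
1 − 2Q = 0.794, giving −¼ ln(0.794) = 0.057668.
d = 0.610051 + 0.057668 = 0.667719.

0.668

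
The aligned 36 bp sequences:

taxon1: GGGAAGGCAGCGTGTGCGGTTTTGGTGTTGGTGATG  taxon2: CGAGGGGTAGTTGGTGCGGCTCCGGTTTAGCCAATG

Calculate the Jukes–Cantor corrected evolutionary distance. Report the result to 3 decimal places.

0.673

The sequences differ at 16 of 36 sites, so p = 16/36 ≈ 0.444444.
d = −(3/4) ln(1 − 4p/3) = −0.75 ln(1 − 0.592592) = −0.75 ln(0.407408)
  = −0.75 × (-0.897940) = 0.673455 substitutions/site.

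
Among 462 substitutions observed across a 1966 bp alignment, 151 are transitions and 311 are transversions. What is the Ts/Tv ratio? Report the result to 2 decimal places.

0.49

R = 151/311 = 0.485530… ≈ 0.49 (to 2 d.p.).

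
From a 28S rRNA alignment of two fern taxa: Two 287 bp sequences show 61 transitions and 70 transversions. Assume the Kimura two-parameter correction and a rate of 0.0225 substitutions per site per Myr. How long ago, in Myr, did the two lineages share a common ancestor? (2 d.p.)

16.00

P = 61/287 ≈ 0.212544 and Q = 70/287 ≈ 0.243902.
Under the Kimura two-parameter model, d = −½ ln(1 − 2P − Q) − ¼ ln(1 − 2Q).
1 − 2P − Q = 0.33101, giving −½ ln(0.33101) = 0.552803.
1 − 2Q = 0.512196, giving −¼ ln(0.512196) = 0.167262.
d = 0.552803 + 0.167262 = 0.720065.
Under a molecular clock d = 2μt, so t = d/(2μ) = 0.720065 / (2 × 0.0225) = 16.00 Myr.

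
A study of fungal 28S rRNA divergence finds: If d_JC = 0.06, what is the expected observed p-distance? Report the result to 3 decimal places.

p = (3/4)(1 − e^(−4d/3)) = 0.75 × (1 − e^(-0.08)) = 0.75 × (1 − 0.923116) = 0.057663.

0.058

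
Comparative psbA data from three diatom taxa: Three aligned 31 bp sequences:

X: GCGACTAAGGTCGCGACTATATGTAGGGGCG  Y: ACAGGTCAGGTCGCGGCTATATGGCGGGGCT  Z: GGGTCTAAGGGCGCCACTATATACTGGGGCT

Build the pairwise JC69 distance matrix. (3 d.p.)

X–Y: 9/31 sites differ → p ≈ 0.290323, d = −0.75 ln(1 − 0.387097) = 0.367161 ≈ 0.367.
X–Z: 8/31 sites differ → p ≈ 0.258065, d = −0.75 ln(1 − 0.344087) = 0.316295 ≈ 0.316.
Y–Z: 12/31 sites differ → p ≈ 0.387097, d = −0.75 ln(1 − 0.516129) = 0.544453 ≈ 0.544.

d(X,Y) = 0.367, d(X,Z) = 0.316, d(Y,Z) = 0.544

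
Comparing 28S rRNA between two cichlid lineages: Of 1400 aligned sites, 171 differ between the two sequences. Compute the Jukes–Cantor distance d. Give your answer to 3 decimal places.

0.133

p = 171/1400 ≈ 0.122143.
d = −(3/4) ln(1 − 4p/3) = −0.75 ln(1 − 0.162857) = −0.75 ln(0.837143)
  = −0.75 × (-0.177760) = 0.133320 substitutions/site.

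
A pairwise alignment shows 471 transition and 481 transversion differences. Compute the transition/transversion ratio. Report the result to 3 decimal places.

R = 471/481 = 0.979209… ≈ 0.979 (to 3 d.p.).

0.979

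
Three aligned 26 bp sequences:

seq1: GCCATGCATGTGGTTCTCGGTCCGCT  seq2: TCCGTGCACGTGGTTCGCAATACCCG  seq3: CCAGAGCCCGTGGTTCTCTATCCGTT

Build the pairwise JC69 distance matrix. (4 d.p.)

d(seq1,seq2) = 0.4643, d(seq1,seq3) = 0.4643, d(seq2,seq3) = 0.5393

seq1–seq2: 9/26 sites differ → p ≈ 0.346154, d = −0.75 ln(1 − 0.461539) = 0.464280 ≈ 0.4643.
seq1–seq3: 9/26 sites differ → p ≈ 0.346154, d = −0.75 ln(1 − 0.461539) = 0.464280 ≈ 0.4643.
seq2–seq3: 10/26 sites differ → p ≈ 0.384615, d = −0.75 ln(1 − 0.51282) = 0.539341 ≈ 0.5393.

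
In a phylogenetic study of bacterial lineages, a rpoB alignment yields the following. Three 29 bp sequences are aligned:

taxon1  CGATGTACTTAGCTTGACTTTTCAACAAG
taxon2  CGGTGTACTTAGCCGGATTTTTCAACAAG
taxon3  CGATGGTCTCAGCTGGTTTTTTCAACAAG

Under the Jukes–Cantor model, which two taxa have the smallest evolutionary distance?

taxon1 and taxon2

taxon1–taxon2: 4/29 differ, p = 0.138, d = 0.152.
taxon1–taxon3: 6/29 differ, p = 0.207, d = 0.242.
taxon2–taxon3: 6/29 differ, p = 0.207, d = 0.242.
The smallest distance is between taxon1 and taxon2.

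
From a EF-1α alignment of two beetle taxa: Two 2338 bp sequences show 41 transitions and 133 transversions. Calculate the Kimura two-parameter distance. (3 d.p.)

0.078

P = 41/2338 ≈ 0.017536 and Q = 133/2338 ≈ 0.056886.
Under the Kimura two-parameter model, d = −½ ln(1 − 2P − Q) − ¼ ln(1 − 2Q).
1 − 2P − Q = 0.908042, giving −½ ln(0.908042) = 0.048232.
1 − 2Q = 0.886228, giving −¼ ln(0.886228) = 0.030195.
d = 0.048232 + 0.030195 = 0.078427.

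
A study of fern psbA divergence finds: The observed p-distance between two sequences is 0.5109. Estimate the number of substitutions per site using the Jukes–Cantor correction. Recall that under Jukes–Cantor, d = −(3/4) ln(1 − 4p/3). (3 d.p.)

0.857

d = −(3/4) ln(1 − 4p/3) = −0.75 ln(1 − 0.6812) = −0.75 ln(0.3188)
  = −0.75 × (-1.143191) = 0.857393 substitutions/site.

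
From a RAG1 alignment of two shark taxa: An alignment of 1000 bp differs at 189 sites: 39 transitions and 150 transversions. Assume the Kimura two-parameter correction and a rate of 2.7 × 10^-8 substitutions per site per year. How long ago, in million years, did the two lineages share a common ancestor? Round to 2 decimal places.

4.05

P = 39/1000 = 0.039 and Q = 150/1000 = 0.15.
Under the Kimura two-parameter model, d = −½ ln(1 − 2P − Q) − ¼ ln(1 − 2Q).
1 − 2P − Q = 0.772, giving −½ ln(0.772) = 0.129385.
1 − 2Q = 0.7, giving −¼ ln(0.7) = 0.089169.
d = 0.129385 + 0.089169 = 0.218554.
Under a molecular clock d = 2μt, so t = d/(2μ) = 0.218554 / (2 × 2.7 × 10^-8) = 4.05 million years.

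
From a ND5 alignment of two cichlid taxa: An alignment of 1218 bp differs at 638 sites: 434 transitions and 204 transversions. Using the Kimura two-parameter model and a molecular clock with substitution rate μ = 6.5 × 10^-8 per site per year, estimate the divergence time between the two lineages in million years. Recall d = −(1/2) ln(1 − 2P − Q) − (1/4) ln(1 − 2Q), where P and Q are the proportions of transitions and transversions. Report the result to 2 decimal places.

8.94

P = 434/1218 ≈ 0.356322 and Q = 204/1218 ≈ 0.167488.
Under the Kimura two-parameter model, d = −½ ln(1 − 2P − Q) − ¼ ln(1 − 2Q).
1 − 2P − Q = 0.119868, giving −½ ln(0.119868) = 1.060682.
1 − 2Q = 0.665024, giving −¼ ln(0.665024) = 0.101983.
d = 1.060682 + 0.101983 = 1.162665.
Under a molecular clock d = 2μt, so t = d/(2μ) = 1.162665 / (2 × 6.5 × 10^-8) = 8.94 million years.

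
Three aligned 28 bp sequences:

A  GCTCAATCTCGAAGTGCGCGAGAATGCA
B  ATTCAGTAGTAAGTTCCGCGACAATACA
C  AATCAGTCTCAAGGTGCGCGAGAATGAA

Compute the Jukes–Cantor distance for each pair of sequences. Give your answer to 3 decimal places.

d(A,B) = 0.635, d(A,C) = 0.252, d(B,C) = 0.420

A–B: 12/28 sites differ → p ≈ 0.428571, d = −0.75 ln(1 − 0.571428) = 0.635472 ≈ 0.635.
A–C: 6/28 sites differ → p ≈ 0.214286, d = −0.75 ln(1 − 0.285715) = 0.252355 ≈ 0.252.
B–C: 9/28 sites differ → p ≈ 0.321429, d = −0.75 ln(1 − 0.428572) = 0.419713 ≈ 0.420.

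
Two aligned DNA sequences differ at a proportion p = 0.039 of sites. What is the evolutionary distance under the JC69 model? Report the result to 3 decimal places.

d = −(3/4) ln(1 − 4p/3) = −0.75 ln(1 − 0.052) = −0.75 ln(0.948)
  = −0.75 × (-0.053401) = 0.040051 substitutions/site.

0.040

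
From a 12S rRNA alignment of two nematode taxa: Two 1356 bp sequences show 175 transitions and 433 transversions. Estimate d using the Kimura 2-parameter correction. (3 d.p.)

P = 175/1356 ≈ 0.129056 and Q = 433/1356 ≈ 0.319322.
Under the Kimura two-parameter model, d = −½ ln(1 − 2P − Q) − ¼ ln(1 − 2Q).
1 − 2P − Q = 0.422566, giving −½ ln(0.422566) = 0.430705.
1 − 2Q = 0.361356, giving −¼ ln(0.361356) = 0.254473.
d = 0.430705 + 0.254473 = 0.685178.

0.685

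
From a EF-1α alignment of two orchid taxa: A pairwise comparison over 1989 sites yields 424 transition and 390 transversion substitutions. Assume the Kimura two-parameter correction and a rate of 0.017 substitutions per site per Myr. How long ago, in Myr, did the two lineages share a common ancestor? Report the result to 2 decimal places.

17.98

P = 424/1989 ≈ 0.213172 and Q = 390/1989 ≈ 0.196078.
Under the Kimura two-parameter model, d = −½ ln(1 − 2P − Q) − ¼ ln(1 − 2Q).
1 − 2P − Q = 0.377578, giving −½ ln(0.377578) = 0.486989.
1 − 2Q = 0.607844, giving −¼ ln(0.607844) = 0.124459.
d = 0.486989 + 0.124459 = 0.611448.
Under a molecular clock d = 2μt, so t = d/(2μ) = 0.611448 / (2 × 0.017) = 17.98 Myr.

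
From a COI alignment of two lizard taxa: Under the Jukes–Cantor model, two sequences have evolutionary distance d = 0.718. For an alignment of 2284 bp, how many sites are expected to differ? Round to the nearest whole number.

1055

Invert JC69: p = (3/4)(1 − e^(−4d/3)) = 0.75 × (1 − e^(-0.957333)) = 0.75 × (1 − 0.383915) = 0.462064.
Expected differing sites = pL ≈ 0.462064 × 2284 = 1055.354176 ≈ 1055.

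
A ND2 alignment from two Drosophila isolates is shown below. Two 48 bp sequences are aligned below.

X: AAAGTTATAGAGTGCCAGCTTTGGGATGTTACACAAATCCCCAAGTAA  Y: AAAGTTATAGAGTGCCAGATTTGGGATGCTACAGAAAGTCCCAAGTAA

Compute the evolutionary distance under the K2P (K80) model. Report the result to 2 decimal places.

Of 48 sites, 2 differences are transitions and 3 are transversions, so P = 2/48 ≈ 0.041667 and Q = 3/48 = 0.0625.
Under the Kimura two-parameter model, d = −½ ln(1 − 2P − Q) − ¼ ln(1 − 2Q).
1 − 2P − Q = 0.854166, giving −½ ln(0.854166) = 0.078815.
1 − 2Q = 0.875, giving −¼ ln(0.875) = 0.033383.
d = 0.078815 + 0.033383 = 0.112198.

0.11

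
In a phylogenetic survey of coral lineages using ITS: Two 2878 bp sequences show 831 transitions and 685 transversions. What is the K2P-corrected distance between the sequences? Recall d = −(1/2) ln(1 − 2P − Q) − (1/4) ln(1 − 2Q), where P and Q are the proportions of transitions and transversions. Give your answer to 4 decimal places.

P = 831/2878 ≈ 0.288742 and Q = 685/2878 ≈ 0.238013.
Under the Kimura two-parameter model, d = −½ ln(1 − 2P − Q) − ¼ ln(1 − 2Q).
1 − 2P − Q = 0.184503, giving −½ ln(0.184503) = 0.845045.
1 − 2Q = 0.523974, giving −¼ ln(0.523974) = 0.161578.
d = 0.845045 + 0.161578 = 1.006623.

1.0066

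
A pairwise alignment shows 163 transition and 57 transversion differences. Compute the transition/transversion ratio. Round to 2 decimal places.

R = 163/57 = 2.859649… ≈ 2.86 (to 2 d.p.).

2.86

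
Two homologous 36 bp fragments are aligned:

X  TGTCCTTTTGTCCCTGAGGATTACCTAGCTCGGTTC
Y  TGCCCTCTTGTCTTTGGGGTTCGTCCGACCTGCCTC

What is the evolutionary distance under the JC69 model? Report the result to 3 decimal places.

The sequences differ at 16 of 36 sites, so p = 16/36 ≈ 0.444444.
d = −(3/4) ln(1 − 4p/3) = −0.75 ln(1 − 0.592592) = −0.75 ln(0.407408)
  = −0.75 × (-0.897940) = 0.673455 substitutions/site.

0.673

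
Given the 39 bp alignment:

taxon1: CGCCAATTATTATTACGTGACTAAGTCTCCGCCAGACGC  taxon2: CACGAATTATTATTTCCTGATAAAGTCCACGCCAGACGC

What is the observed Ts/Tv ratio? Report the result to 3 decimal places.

0.600

Transitions are A↔G and C↔T; transversions are all other mismatches.
Transitions: 3. Transversions: 5.
R = 3/5 = 0.600.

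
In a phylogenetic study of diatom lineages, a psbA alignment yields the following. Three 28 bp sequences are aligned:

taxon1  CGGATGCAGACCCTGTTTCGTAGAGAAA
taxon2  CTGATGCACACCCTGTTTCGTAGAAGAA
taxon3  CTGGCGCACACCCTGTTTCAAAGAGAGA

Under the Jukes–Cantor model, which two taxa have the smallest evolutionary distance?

taxon1 and taxon2

taxon1–taxon2: 4/28 differ, p = 0.143, d = 0.158.
taxon1–taxon3: 7/28 differ, p = 0.250, d = 0.304.
taxon2–taxon3: 7/28 differ, p = 0.250, d = 0.304.
The smallest distance is between taxon1 and taxon2.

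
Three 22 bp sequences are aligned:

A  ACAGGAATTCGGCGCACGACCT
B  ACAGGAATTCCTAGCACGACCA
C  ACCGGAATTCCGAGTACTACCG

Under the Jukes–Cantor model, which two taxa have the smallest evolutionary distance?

A–B: 4/22 differ, p = 0.182, d = 0.208.
A–C: 6/22 differ, p = 0.273, d = 0.339.
B–C: 5/22 differ, p = 0.227, d = 0.271.
The smallest distance is between A and B.

A and B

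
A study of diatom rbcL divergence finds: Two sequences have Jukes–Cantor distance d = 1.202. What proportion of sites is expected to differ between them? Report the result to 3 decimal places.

p = (3/4)(1 − e^(−4d/3)) = 0.75 × (1 − e^(-1.602667)) = 0.75 × (1 − 0.201359) = 0.598981.

0.599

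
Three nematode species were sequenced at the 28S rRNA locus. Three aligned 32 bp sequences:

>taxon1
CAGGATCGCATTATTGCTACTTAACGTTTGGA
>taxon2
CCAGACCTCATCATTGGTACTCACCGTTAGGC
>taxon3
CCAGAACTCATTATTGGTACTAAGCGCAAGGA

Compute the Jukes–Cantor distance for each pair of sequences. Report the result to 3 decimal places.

taxon1–taxon2: 10/32 sites differ → p = 0.3125, d = −0.75 ln(1 − 0.416667) = 0.404248 ≈ 0.404.
taxon1–taxon3: 10/32 sites differ → p = 0.3125, d = −0.75 ln(1 − 0.416667) = 0.404248 ≈ 0.404.
taxon2–taxon3: 7/32 sites differ → p = 0.21875, d = −0.75 ln(1 − 0.291667) = 0.258631 ≈ 0.259.

d(taxon1,taxon2) = 0.404, d(taxon1,taxon3) = 0.404, d(taxon2,taxon3) = 0.259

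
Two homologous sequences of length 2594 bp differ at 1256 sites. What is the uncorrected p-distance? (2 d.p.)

p = 1256/2594 = 0.484194… ≈ 0.48 (to 2 d.p.).

0.48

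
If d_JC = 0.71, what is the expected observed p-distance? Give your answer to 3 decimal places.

p = (3/4)(1 − e^(−4d/3)) = 0.75 × (1 − e^(-0.946667)) = 0.75 × (1 − 0.388032) = 0.458976.

0.459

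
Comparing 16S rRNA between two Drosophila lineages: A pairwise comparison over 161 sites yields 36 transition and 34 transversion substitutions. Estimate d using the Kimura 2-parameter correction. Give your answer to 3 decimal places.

0.674

P = 36/161 ≈ 0.223602 and Q = 34/161 ≈ 0.21118.
Under the Kimura two-parameter model, d = −½ ln(1 − 2P − Q) − ¼ ln(1 − 2Q).
1 − 2P − Q = 0.341616, giving −½ ln(0.341616) = 0.537034.
1 − 2Q = 0.57764, giving −¼ ln(0.57764) = 0.137201.
d = 0.537034 + 0.137201 = 0.674235.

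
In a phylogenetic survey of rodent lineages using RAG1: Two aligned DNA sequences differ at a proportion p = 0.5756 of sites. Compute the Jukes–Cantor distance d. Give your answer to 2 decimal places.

1.09

d = −(3/4) ln(1 − 4p/3) = −0.75 ln(1 − 0.767467) = −0.75 ln(0.232533)
  = −0.75 × (-1.458723) = 1.094042 substitutions/site.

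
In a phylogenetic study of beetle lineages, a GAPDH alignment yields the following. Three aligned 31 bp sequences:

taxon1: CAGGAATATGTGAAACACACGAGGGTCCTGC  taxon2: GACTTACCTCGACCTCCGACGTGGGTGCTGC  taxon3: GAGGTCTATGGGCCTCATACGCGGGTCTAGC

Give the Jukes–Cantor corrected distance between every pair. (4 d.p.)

taxon1–taxon2: 16/31 sites differ → p ≈ 0.516129, d = −0.75 ln(1 − 0.688172) = 0.873978 ≈ 0.8740.
taxon1–taxon3: 11/31 sites differ → p ≈ 0.354839, d = −0.75 ln(1 − 0.473119) = 0.480585 ≈ 0.4806.
taxon2–taxon3: 13/31 sites differ → p ≈ 0.419355, d = −0.75 ln(1 − 0.55914) = 0.614271 ≈ 0.6143.

d(taxon1,taxon2) = 0.8740, d(taxon1,taxon3) = 0.4806, d(taxon2,taxon3) = 0.6143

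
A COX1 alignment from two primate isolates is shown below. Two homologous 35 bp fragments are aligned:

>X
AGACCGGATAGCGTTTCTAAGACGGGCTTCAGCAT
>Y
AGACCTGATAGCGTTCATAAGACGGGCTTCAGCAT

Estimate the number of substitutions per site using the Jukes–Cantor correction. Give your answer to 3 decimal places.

The sequences differ at 3 of 35 sites (6, 16, 17), so p = 3/35 ≈ 0.085714.
d = −(3/4) ln(1 − 4p/3) = −0.75 ln(1 − 0.114285) = −0.75 ln(0.885715)
  = −0.75 × (-0.121360) = 0.091020 substitutions/site.

0.091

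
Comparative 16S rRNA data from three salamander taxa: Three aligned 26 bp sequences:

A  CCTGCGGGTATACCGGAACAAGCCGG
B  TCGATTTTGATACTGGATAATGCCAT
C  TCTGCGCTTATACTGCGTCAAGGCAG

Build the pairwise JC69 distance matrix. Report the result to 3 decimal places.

d(A,B) = 0.949, d(A,C) = 0.464, d(B,C) = 0.717

A–B: 14/26 sites differ → p ≈ 0.538462, d = −0.75 ln(1 − 0.717949) = 0.949251 ≈ 0.949.
A–C: 9/26 sites differ → p ≈ 0.346154, d = −0.75 ln(1 − 0.461539) = 0.464280 ≈ 0.464.
B–C: 12/26 sites differ → p ≈ 0.461538, d = −0.75 ln(1 − 0.615384) = 0.716632 ≈ 0.717.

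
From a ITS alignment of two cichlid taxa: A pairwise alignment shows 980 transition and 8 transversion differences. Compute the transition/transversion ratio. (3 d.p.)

122.500

R = 980/8 = 122.500.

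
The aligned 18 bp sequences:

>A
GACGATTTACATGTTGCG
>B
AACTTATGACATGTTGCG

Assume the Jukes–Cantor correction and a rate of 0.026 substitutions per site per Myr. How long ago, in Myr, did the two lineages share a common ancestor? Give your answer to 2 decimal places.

6.67

The sequences differ at 5 of 18 sites (1, 4, 5, 6, 8), so p = 5/18 ≈ 0.277778.
d = −(3/4) ln(1 − 4p/3) = −0.75 ln(1 − 0.370371) = −0.75 ln(0.629629)
  = −0.75 × (-0.462625) = 0.346969 substitutions/site.
Under a molecular clock d = 2μt, so t = d/(2μ) = 0.346969 / (2 × 0.026) = 6.67 Myr.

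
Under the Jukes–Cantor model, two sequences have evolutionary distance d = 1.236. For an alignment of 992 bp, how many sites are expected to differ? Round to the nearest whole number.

Invert JC69: p = (3/4)(1 − e^(−4d/3)) = 0.75 × (1 − e^(-1.648)) = 0.75 × (1 − 0.192434) = 0.605675.
Expected differing sites = pL ≈ 0.605675 × 992 = 600.8296 ≈ 601.

601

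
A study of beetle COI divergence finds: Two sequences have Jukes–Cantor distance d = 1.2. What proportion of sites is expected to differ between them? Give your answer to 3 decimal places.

p = (3/4)(1 − e^(−4d/3)) = 0.75 × (1 − e^(-1.6)) = 0.75 × (1 − 0.201897) = 0.598577.

0.599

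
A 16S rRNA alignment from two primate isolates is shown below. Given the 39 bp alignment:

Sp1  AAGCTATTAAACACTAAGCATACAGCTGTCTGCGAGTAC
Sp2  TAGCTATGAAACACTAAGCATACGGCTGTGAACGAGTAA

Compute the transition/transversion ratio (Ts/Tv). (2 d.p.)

0.40

Transitions are A↔G and C↔T; transversions are all other mismatches.
Transitions: 2. Transversions: 5.
R = 2/5 = 0.40.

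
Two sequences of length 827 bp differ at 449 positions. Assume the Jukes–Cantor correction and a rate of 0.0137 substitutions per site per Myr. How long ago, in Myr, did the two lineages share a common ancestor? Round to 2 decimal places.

p = 449/827 ≈ 0.542926.
d = −(3/4) ln(1 − 4p/3) = −0.75 ln(1 − 0.723901) = −0.75 ln(0.276099)
  = −0.75 × (-1.286996) = 0.965247 substitutions/site.
Under a molecular clock d = 2μt, so t = d/(2μ) = 0.965247 / (2 × 0.0137) = 35.23 Myr.

35.23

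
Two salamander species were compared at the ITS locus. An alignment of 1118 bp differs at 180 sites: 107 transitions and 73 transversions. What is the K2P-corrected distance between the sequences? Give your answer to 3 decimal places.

0.183

P = 107/1118 ≈ 0.095707 and Q = 73/1118 ≈ 0.065295.
Under the Kimura two-parameter model, d = −½ ln(1 − 2P − Q) − ¼ ln(1 − 2Q).
1 − 2P − Q = 0.743291, giving −½ ln(0.743291) = 0.148334.
1 − 2Q = 0.86941, giving −¼ ln(0.86941) = 0.034985.
d = 0.148334 + 0.034985 = 0.183319.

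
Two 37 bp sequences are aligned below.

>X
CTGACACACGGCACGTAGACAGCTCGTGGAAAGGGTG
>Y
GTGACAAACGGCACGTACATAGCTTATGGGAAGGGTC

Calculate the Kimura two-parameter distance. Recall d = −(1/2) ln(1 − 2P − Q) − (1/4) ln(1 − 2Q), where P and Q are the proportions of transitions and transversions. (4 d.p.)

0.2569

Of 37 sites, 4 differences are transitions and 4 are transversions, so P = 4/37 ≈ 0.108108 and Q = 4/37 ≈ 0.108108.
Under the Kimura two-parameter model, d = −½ ln(1 − 2P − Q) − ¼ ln(1 − 2Q).
1 − 2P − Q = 0.675676, giving −½ ln(0.675676) = 0.196021.
1 − 2Q = 0.783784, giving −¼ ln(0.783784) = 0.060905.
d = 0.196021 + 0.060905 = 0.256926.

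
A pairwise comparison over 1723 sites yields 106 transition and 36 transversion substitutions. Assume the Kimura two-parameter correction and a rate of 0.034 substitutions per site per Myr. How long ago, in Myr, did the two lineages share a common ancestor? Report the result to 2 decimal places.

P = 106/1723 ≈ 0.061521 and Q = 36/1723 ≈ 0.020894.
Under the Kimura two-parameter model, d = −½ ln(1 − 2P − Q) − ¼ ln(1 − 2Q).
1 − 2P − Q = 0.856064, giving −½ ln(0.856064) = 0.077705.
1 − 2Q = 0.958212, giving −¼ ln(0.958212) = 0.010672.
d = 0.077705 + 0.010672 = 0.088377.
Under a molecular clock d = 2μt, so t = d/(2μ) = 0.088377 / (2 × 0.034) = 1.30 Myr.

1.30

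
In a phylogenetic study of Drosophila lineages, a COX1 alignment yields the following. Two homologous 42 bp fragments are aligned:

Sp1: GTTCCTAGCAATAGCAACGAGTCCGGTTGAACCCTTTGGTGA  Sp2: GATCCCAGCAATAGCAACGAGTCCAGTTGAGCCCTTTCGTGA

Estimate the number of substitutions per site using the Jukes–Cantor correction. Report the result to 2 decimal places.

0.13

The sequences differ at 5 of 42 sites (2, 6, 25, 31, 38), so p = 5/42 ≈ 0.119048.
d = −(3/4) ln(1 − 4p/3) = −0.75 ln(1 − 0.158731) = −0.75 ln(0.841269)
  = −0.75 × (-0.172844) = 0.129633 substitutions/site.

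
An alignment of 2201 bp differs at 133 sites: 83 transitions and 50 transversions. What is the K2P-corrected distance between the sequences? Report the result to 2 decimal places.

0.06

P = 83/2201 ≈ 0.03771 and Q = 50/2201 ≈ 0.022717.
Under the Kimura two-parameter model, d = −½ ln(1 − 2P − Q) − ¼ ln(1 − 2Q).
1 − 2P − Q = 0.901863, giving −½ ln(0.901863) = 0.051646.
1 − 2Q = 0.954566, giving −¼ ln(0.954566) = 0.011625.
d = 0.051646 + 0.011625 = 0.063271.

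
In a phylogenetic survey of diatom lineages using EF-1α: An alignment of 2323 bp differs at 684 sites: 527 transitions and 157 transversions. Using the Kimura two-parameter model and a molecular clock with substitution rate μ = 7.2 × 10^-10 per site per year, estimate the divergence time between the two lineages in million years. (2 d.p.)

281.01

P = 527/2323 ≈ 0.226862 and Q = 157/2323 ≈ 0.067585.
Under the Kimura two-parameter model, d = −½ ln(1 − 2P − Q) − ¼ ln(1 − 2Q).
1 − 2P − Q = 0.478691, giving −½ ln(0.478691) = 0.368350.
1 − 2Q = 0.86483, giving −¼ ln(0.86483) = 0.036306.
d = 0.368350 + 0.036306 = 0.404656.
Under a molecular clock d = 2μt, so t = d/(2μ) = 0.404656 / (2 × 7.2 × 10^-10) = 281.01 million years.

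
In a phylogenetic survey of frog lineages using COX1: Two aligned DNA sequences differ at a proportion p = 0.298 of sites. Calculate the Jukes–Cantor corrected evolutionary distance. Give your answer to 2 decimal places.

0.38

d = −(3/4) ln(1 − 4p/3) = −0.75 ln(1 − 0.397333) = −0.75 ln(0.602667)
  = −0.75 × (-0.506390) = 0.379793 substitutions/site.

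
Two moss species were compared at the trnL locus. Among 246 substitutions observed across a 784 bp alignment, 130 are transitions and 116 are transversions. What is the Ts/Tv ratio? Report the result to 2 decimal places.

1.12

R = 130/116 = 1.120689… ≈ 1.12 (to 2 d.p.).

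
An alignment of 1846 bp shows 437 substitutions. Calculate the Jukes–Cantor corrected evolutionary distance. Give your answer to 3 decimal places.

0.284

p = 437/1846 ≈ 0.236728.
d = −(3/4) ln(1 − 4p/3) = −0.75 ln(1 − 0.315637) = −0.75 ln(0.684363)
  = −0.75 × (-0.379267) = 0.284450 substitutions/site.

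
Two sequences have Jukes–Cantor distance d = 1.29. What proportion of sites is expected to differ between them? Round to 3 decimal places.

0.616

p = (3/4)(1 − e^(−4d/3)) = 0.75 × (1 − e^(-1.72)) = 0.75 × (1 − 0.179066) = 0.615701.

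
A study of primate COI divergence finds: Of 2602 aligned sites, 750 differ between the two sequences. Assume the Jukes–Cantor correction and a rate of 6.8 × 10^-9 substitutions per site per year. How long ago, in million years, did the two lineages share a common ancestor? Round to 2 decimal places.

26.75

p = 750/2602 ≈ 0.28824.
d = −(3/4) ln(1 − 4p/3) = −0.75 ln(1 − 0.38432) = −0.75 ln(0.61568)
  = −0.75 × (-0.485028) = 0.363771 substitutions/site.
Under a molecular clock d = 2μt, so t = d/(2μ) = 0.363771 / (2 × 6.8 × 10^-9) = 26.75 million years.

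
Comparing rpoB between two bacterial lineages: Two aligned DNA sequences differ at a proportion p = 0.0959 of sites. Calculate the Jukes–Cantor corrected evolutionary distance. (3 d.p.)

d = −(3/4) ln(1 − 4p/3) = −0.75 ln(1 − 0.127867) = −0.75 ln(0.872133)
  = −0.75 × (-0.136813) = 0.102610 substitutions/site.

0.103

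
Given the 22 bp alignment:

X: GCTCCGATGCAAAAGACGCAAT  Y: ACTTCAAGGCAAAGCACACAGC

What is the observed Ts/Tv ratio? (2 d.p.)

Transitions are A↔G and C↔T; transversions are all other mismatches.
Transitions: 7. Transversions: 2.
R = 7/2 = 3.50.

3.50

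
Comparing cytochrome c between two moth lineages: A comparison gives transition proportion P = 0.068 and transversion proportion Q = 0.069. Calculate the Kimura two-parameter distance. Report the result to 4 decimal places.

Under the Kimura two-parameter model, d = −½ ln(1 − 2P − Q) − ¼ ln(1 − 2Q).
1 − 2P − Q = 0.795, giving −½ ln(0.795) = 0.114707.
1 − 2Q = 0.862, giving −¼ ln(0.862) = 0.037125.
d = 0.114707 + 0.037125 = 0.151832.

0.1518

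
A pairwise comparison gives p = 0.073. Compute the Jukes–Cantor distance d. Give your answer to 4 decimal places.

d = −(3/4) ln(1 − 4p/3) = −0.75 ln(1 − 0.097333) = −0.75 ln(0.902667)
  = −0.75 × (-0.102402) = 0.076802 substitutions/site.

0.0768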